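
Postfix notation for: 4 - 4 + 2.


Left to right (same or higher precedence on left)
Postfix: 4 4 - 2 +


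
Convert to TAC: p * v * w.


Break into single-operator statements:
t1 = p * v
t2 = t1 * w


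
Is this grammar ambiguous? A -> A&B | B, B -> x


precedence layered via separate nonterminal B: deterministic
Unambiguous


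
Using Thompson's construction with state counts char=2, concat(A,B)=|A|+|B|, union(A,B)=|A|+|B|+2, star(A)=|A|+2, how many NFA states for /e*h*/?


Syntax tree has 2 char leaf(s), 0 union(s), 2 star(s)
chars contribute 2×2 = 4; each union adds +2; each star adds +2
Total: 4 + 0 + 4 = 8 states


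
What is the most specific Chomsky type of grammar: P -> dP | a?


Right-linear: every RHS is a terminal or a terminal followed by one nonterminal
Classification: Type 3 (Regular)


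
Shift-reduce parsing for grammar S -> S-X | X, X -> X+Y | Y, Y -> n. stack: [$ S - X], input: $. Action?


handle 'S-X' on top; lookahead ∈ FOLLOW(S) = {-, $}
Action: reduce (S -> S-X)


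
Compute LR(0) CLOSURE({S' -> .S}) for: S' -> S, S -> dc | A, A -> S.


Start: S' -> .S
For each item with dot before a nonterminal B, add B -> .γ for every B-production
Closure: [S' -> .S, S -> .dc, S -> .A, A -> .S]


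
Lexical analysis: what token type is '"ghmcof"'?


Pattern: double-quoted sequence
Type: STRING_LITERAL


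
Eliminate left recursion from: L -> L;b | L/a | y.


Left-recursive alternatives: L;b, L/a; non-recursive: y
Introduce L': L -> yL', L' -> ;bL' | /aL' | ε


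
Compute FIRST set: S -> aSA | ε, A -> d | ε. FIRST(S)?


Per alternative of S: FIRST(aSA) = {a}; FIRST(ε) = {ε}
FIRST(S) = {a, ε}


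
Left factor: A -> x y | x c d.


Common prefix: 'x'
Factored: A -> x A', A' -> y | c d


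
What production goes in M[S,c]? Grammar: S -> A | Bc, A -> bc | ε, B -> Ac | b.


For [S, c]: 'c' ∈ FIRST(Bc)
Entry: S -> Bc


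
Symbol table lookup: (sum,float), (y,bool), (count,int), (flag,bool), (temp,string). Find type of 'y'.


Lookup 'y' → type bool


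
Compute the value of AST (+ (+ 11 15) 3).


Evaluate inner: (+ 11 15) = 26
Evaluate root: (+ 26 3) = 29
Result: 29


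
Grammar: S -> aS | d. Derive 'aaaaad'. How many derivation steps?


Derivation: S => aS => aaS => aaaS => aaaaS => aaaaaS => aaaaad
Steps: 6


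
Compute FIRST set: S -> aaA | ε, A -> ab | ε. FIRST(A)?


Per alternative of A: FIRST(ab) = {a}; FIRST(ε) = {ε}
FIRST(A) = {a, ε}


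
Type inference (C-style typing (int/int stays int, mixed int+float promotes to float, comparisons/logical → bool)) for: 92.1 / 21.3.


Operand types: float / float
Rule: mixed int/float promotes to float; int/int stays int
Result type: float


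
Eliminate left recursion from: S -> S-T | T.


Left-recursive alternatives: S-T; non-recursive: T
Introduce S': S -> TS', S' -> -TS' | ε


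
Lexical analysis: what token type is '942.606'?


Pattern: digits with a decimal point
Type: FLOAT_LITERAL


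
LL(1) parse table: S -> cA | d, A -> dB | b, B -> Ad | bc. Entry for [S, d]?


For [S, d]: 'd' ∈ FIRST(d)
Entry: S -> d


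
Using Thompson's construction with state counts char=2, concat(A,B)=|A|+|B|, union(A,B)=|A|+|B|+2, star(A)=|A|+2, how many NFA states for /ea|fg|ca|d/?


Syntax tree has 7 char leaf(s), 3 union(s), 0 star(s)
chars contribute 7×2 = 14; each union adds +2; each star adds +2
Total: 14 + 6 + 0 = 20 states


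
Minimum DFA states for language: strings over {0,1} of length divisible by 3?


Track length mod 3: states 0..2, accept at 0
Minimal DFA: 3 states


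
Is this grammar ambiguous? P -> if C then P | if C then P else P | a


dangling else: 'if C then if C then a else a' parses two ways
Ambiguous


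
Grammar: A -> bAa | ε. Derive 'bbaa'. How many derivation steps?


Derivation: A => bAa => bbAaa => bbaa
Steps: 3


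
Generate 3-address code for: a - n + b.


Break into single-operator statements:
t1 = a - n
t2 = t1 + b


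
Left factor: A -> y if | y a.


Common prefix: 'y'
Factored: A -> y A', A' -> if | a


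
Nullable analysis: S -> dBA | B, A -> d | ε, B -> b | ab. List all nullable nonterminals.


A nonterminal is nullable iff some alternative derives ε (directly, or every symbol in it is nullable)
Nullable: {A}


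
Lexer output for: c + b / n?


Scan left to right, longest-match per lexeme
Tokens: ID(c), OP(+), ID(b), OP(/), ID(n)


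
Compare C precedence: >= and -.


'-' is additive (level 9); '>=' is relational (level 7)
Higher level binds tighter
'-' has higher precedence than '>='


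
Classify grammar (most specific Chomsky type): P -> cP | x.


Right-linear: every RHS is a terminal or a terminal followed by one nonterminal
Classification: Type 3 (Regular)


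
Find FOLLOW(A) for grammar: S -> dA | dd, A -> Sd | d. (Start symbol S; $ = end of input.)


$ ∈ FOLLOW(S). For each A -> αBβ: add FIRST(β)\{ε} to FOLLOW(B); if β nullable, add FOLLOW(A).
FOLLOW(A) = {$, d}


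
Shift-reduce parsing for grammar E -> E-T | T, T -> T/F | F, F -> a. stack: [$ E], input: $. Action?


start symbol E on stack, input exhausted
Action: accept


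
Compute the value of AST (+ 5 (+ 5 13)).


Evaluate inner: (+ 5 13) = 18
Evaluate root: (+ 5 18) = 23
Result: 23


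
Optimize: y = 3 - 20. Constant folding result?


3 - 20 = -17 at compile time
Optimized: y = -17


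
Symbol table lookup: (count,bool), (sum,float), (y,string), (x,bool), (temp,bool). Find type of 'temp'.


Lookup 'temp' → type bool


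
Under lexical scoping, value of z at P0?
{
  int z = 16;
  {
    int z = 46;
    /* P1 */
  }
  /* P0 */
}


z declared in the same block as P0
z = 16


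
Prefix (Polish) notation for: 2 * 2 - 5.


left-to-right (same/higher precedence on left): tree is (- (* 2 2) 5)
Prefix: - * 2 2 5


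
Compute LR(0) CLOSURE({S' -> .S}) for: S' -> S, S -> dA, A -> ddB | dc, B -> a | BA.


Start: S' -> .S
For each item with dot before a nonterminal B, add B -> .γ for every B-production
Closure: [S' -> .S, S -> .dA]


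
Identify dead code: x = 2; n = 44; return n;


x is assigned but never read
Dead: 'x = 2'


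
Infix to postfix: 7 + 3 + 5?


Left to right (same or higher precedence on left)
Postfix: 7 3 + 5 +


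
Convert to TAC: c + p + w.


Break into single-operator statements:
t1 = c + p
t2 = t1 + w


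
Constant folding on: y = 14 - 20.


14 - 20 = -6 at compile time
Optimized: y = -6


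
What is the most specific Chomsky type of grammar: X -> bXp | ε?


Single nonterminal LHS, but b^n p^n is not regular
Classification: Type 2 (Context-Free)


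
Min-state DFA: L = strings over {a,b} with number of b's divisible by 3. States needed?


Track (count of b) mod 3: states 0..2, accept at 0
Minimal DFA: 3 states


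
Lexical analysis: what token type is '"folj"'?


Pattern: double-quoted sequence
Type: STRING_LITERAL


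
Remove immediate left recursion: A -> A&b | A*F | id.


Left-recursive alternatives: A&b, A*F; non-recursive: id
Introduce A': A -> idA', A' -> &bA' | *FA' | ε


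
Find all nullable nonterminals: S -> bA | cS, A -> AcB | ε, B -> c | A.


A nonterminal is nullable iff some alternative derives ε (directly, or every symbol in it is nullable)
Nullable: {A, B}


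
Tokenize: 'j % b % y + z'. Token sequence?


Scan left to right, longest-match per lexeme
Tokens: ID(j), OP(%), ID(b), OP(%), ID(y), OP(+), ID(z)


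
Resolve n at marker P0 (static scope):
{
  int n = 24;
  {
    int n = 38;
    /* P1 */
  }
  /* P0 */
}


n declared in the same block as P0
n = 24


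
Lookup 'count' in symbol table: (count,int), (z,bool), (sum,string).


Lookup 'count' → type int


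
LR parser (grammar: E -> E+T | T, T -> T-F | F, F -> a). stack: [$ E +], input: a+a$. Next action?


no handle ('E+' is not any RHS); shift 'a'
Action: shift


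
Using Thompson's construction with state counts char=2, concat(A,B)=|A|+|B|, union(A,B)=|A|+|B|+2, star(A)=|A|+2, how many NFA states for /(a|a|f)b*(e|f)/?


Syntax tree has 6 char leaf(s), 3 union(s), 1 star(s)
chars contribute 6×2 = 12; each union adds +2; each star adds +2
Total: 12 + 6 + 2 = 20 states


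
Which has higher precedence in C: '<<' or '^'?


'<<' is shift (level 8); '^' is bitwise XOR (level 4)
Higher level binds tighter
'<<' has higher precedence than '^'


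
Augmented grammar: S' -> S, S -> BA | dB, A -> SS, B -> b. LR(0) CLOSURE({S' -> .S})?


Start: S' -> .S
For each item with dot before a nonterminal B, add B -> .γ for every B-production
Closure: [S' -> .S, S -> .BA, S -> .dB, B -> .b]


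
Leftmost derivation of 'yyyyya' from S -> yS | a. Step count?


Derivation: S => yS => yyS => yyyS => yyyyS => yyyyyS => yyyyya
Steps: 6


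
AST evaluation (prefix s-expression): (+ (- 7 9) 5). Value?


Evaluate inner: (- 7 9) = -2
Evaluate root: (+ -2 5) = 3
Result: 3


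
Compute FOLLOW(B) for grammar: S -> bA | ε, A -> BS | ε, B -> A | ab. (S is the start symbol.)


$ ∈ FOLLOW(S). For each A -> αBβ: add FIRST(β)\{ε} to FOLLOW(B); if β nullable, add FOLLOW(A).
FOLLOW(B) = {$, b}


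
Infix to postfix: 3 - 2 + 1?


Left to right (same or higher precedence on left)
Postfix: 3 2 - 1 +


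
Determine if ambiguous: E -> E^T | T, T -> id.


precedence layered via separate nonterminal T: deterministic
Unambiguous


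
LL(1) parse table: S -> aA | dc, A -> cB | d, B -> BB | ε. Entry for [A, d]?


For [A, d]: 'd' ∈ FIRST(d)
Entry: A -> d


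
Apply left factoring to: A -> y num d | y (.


Common prefix: 'y'
Factored: A -> y A', A' -> num d | (


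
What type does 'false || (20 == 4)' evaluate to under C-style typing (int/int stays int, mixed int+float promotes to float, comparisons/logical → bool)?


Operand types: bool || bool
Rule: logical operators take bool operands and yield bool
Result type: bool


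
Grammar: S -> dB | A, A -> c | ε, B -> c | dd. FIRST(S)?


Per alternative of S: FIRST(dB) = {d}; FIRST(A) = {c, ε}
FIRST(S) = {c, d, ε}


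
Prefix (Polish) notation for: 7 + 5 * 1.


'*' binds tighter: tree is (+ 7 (* 5 1))
Prefix: + 7 * 5 1


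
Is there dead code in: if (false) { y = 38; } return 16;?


condition is constant false, so the whole block is unreachable
Dead: 'if (false) { y = 38; }'


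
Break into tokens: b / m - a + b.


Scan left to right, longest-match per lexeme
Tokens: ID(b), OP(/), ID(m), OP(-), ID(a), OP(+), ID(b)


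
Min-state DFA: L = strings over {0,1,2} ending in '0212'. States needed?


Track the longest suffix of input matching a prefix of '0212': 5 classes (prefixes of length 0..4)
Minimal DFA: 5 states


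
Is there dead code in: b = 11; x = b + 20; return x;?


b is read by x's definition; x is returned
No dead code


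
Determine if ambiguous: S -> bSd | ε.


balanced b^n…d^n: each string has a unique parse
Unambiguous


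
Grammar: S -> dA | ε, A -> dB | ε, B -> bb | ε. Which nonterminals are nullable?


A nonterminal is nullable iff some alternative derives ε (directly, or every symbol in it is nullable)
Nullable: {A, B, S}


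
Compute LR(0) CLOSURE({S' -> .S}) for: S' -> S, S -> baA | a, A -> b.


Start: S' -> .S
For each item with dot before a nonterminal B, add B -> .γ for every B-production
Closure: [S' -> .S, S -> .baA, S -> .a]


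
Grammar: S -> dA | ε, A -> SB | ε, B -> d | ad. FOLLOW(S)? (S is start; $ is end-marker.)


$ ∈ FOLLOW(S). For each A -> αBβ: add FIRST(β)\{ε} to FOLLOW(B); if β nullable, add FOLLOW(A).
FOLLOW(S) = {$, a, d}


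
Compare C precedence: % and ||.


'%' is multiplicative (level 10); '||' is logical OR (level 1)
Higher level binds tighter
'%' has higher precedence than '||'


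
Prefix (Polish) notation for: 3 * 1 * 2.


left-to-right (same/higher precedence on left): tree is (* (* 3 1) 2)
Prefix: * * 3 1 2


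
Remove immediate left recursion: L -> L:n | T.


Left-recursive alternatives: L:n; non-recursive: T
Introduce L': L -> TL', L' -> :nL' | ε


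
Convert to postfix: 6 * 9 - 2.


Left to right (same or higher precedence on left)
Postfix: 6 9 * 2 -


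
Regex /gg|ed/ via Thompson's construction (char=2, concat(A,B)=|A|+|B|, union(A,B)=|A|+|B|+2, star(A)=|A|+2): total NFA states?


Syntax tree has 4 char leaf(s), 1 union(s), 0 star(s)
chars contribute 4×2 = 8; each union adds +2; each star adds +2
Total: 8 + 2 + 0 = 10 states


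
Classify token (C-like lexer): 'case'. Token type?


Pattern: reserved word
Type: KEYWORD


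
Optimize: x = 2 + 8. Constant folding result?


2 + 8 = 10 at compile time
Optimized: x = 10


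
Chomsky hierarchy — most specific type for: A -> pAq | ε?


Single nonterminal LHS, but p^n q^n is not regular
Classification: Type 2 (Context-Free)


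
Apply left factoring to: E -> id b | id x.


Common prefix: 'id'
Factored: E -> id E', E' -> b | x


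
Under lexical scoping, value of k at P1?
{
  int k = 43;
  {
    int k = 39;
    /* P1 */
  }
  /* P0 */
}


k declared in the same block as P1
k = 39


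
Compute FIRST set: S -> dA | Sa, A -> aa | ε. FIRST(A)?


Per alternative of A: FIRST(aa) = {a}; FIRST(ε) = {ε}
FIRST(A) = {a, ε}


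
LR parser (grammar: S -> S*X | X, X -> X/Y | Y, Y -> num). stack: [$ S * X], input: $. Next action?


handle 'S*X' on top; lookahead ∈ FOLLOW(S) = {*, $}
Action: reduce (S -> S*X)


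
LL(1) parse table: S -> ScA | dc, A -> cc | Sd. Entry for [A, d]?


For [A, d]: 'd' ∈ FIRST(Sd)
Entry: A -> Sd


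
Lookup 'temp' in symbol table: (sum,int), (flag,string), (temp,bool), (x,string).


Lookup 'temp' → type bool


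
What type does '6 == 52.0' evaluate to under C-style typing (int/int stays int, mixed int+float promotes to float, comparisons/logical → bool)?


Operand types: int == float
Rule: comparison yields bool
Result type: bool


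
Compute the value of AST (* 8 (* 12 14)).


Evaluate inner: (* 12 14) = 168
Evaluate root: (* 8 168) = 1344
Result: 1344


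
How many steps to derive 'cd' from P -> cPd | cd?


Derivation: P => cd
Steps: 1


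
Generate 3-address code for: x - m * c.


Break into single-operator statements:
t1 = m * c
t2 = x - t1


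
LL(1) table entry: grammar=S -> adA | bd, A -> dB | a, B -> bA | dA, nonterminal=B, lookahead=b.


For [B, b]: 'b' ∈ FIRST(bA)
Entry: B -> bA


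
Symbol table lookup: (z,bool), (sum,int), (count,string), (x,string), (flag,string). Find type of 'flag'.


Lookup 'flag' → type string


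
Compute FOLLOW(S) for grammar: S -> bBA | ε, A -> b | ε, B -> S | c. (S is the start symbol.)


$ ∈ FOLLOW(S). For each A -> αBβ: add FIRST(β)\{ε} to FOLLOW(B); if β nullable, add FOLLOW(A).
FOLLOW(S) = {$, b}


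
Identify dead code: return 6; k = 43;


statement follows a return and is unreachable
Dead: 'k = 43'


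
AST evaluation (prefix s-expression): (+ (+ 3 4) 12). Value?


Evaluate inner: (+ 3 4) = 7
Evaluate root: (+ 7 12) = 19
Result: 19


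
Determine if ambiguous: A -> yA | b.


right-linear, alternatives start with distinct terminals 'y' vs 'b': unique leftmost derivation
Unambiguous


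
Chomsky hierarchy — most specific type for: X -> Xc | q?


Left-linear: every RHS is a terminal or one nonterminal followed by a terminal
Classification: Type 3 (Regular)


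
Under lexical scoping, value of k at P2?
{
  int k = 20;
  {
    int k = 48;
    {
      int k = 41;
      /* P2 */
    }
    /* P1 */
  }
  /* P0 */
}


k declared in the same block as P2
k = 41


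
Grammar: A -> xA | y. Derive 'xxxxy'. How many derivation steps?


Derivation: A => xA => xxA => xxxA => xxxxA => xxxxy
Steps: 5


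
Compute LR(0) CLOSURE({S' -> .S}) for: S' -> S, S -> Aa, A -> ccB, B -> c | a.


Start: S' -> .S
For each item with dot before a nonterminal B, add B -> .γ for every B-production
Closure: [S' -> .S, S -> .Aa, A -> .ccB]


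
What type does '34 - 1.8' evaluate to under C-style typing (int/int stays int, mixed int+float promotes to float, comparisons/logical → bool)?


Operand types: int - float
Rule: mixed int/float promotes to float; int/int stays int
Result type: float


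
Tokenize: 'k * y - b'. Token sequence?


Scan left to right, longest-match per lexeme
Tokens: ID(k), OP(*), ID(y), OP(-), ID(b)


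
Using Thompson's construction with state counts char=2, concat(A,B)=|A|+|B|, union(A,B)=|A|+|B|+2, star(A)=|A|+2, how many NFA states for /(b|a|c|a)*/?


Syntax tree has 4 char leaf(s), 3 union(s), 1 star(s)
chars contribute 4×2 = 8; each union adds +2; each star adds +2
Total: 8 + 6 + 2 = 16 states


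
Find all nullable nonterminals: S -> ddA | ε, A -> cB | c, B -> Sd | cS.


A nonterminal is nullable iff some alternative derives ε (directly, or every symbol in it is nullable)
Nullable: {S}


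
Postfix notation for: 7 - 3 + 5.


Left to right (same or higher precedence on left)
Postfix: 7 3 - 5 +


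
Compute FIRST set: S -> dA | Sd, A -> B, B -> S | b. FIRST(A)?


Per alternative of A: FIRST(B) = {b, d}
FIRST(A) = {b, d}


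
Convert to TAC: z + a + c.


Break into single-operator statements:
t1 = z + a
t2 = t1 + c


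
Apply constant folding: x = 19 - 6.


19 - 6 = 13 at compile time
Optimized: x = 13


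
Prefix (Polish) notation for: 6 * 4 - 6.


left-to-right (same/higher precedence on left): tree is (- (* 6 4) 6)
Prefix: - * 6 4 6


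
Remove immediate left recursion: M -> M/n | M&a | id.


Left-recursive alternatives: M/n, M&a; non-recursive: id
Introduce M': M -> idM', M' -> /nM' | &aM' | ε


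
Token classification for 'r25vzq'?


Pattern: letter/underscore followed by alphanumerics, not a keyword
Type: IDENTIFIER


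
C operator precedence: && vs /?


'/' is multiplicative (level 10); '&&' is logical AND (level 2)
Higher level binds tighter
'/' has higher precedence than '&&'


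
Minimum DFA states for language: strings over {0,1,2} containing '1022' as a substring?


KMP-style automaton: 4 progress states + 1 absorbing accept = 5
Minimal DFA: 5 states


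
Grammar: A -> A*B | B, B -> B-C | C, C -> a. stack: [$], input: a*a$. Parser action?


no handle on stack; shift 'a'
Action: shift


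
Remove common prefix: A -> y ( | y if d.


Common prefix: 'y'
Factored: A -> y A', A' -> ( | if d


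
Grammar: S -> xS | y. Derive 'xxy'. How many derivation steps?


Derivation: S => xS => xxS => xxy
Steps: 3


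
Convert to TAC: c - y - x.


Break into single-operator statements:
t1 = c - y
t2 = t1 - x


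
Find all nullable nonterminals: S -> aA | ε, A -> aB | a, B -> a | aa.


A nonterminal is nullable iff some alternative derives ε (directly, or every symbol in it is nullable)
Nullable: {S}


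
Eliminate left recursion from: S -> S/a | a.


Left-recursive alternatives: S/a; non-recursive: a
Introduce S': S -> aS', S' -> /aS' | ε


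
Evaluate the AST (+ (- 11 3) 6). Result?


Evaluate inner: (- 11 3) = 8
Evaluate root: (+ 8 6) = 14
Result: 14


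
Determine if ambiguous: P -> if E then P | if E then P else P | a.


dangling else: 'if E then if E then a else a' parses two ways
Ambiguous


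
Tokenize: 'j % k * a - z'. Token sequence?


Scan left to right, longest-match per lexeme
Tokens: ID(j), OP(%), ID(k), OP(*), ID(a), OP(-), ID(z)


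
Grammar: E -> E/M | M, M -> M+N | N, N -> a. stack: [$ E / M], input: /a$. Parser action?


handle 'E/M' on top; lookahead ∈ FOLLOW(E) = {/, $}
Action: reduce (E -> E/M)


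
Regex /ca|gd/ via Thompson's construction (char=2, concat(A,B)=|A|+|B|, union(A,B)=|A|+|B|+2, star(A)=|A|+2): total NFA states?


Syntax tree has 4 char leaf(s), 1 union(s), 0 star(s)
chars contribute 4×2 = 8; each union adds +2; each star adds +2
Total: 8 + 2 + 0 = 10 states


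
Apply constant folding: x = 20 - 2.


20 - 2 = 18 at compile time
Optimized: x = 18


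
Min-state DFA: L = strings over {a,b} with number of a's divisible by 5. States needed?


Track (count of a) mod 5: states 0..4, accept at 0
Minimal DFA: 5 states


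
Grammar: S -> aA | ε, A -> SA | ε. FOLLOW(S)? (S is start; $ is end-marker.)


$ ∈ FOLLOW(S). For each A -> αBβ: add FIRST(β)\{ε} to FOLLOW(B); if β nullable, add FOLLOW(A).
FOLLOW(S) = {$, a}


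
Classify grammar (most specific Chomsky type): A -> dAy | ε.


Single nonterminal LHS, but d^n y^n is not regular
Classification: Type 2 (Context-Free)


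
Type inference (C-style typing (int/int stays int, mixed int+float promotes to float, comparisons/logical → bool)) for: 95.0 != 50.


Operand types: float != int
Rule: comparison yields bool
Result type: bool


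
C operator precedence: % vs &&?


'%' is multiplicative (level 10); '&&' is logical AND (level 2)
Higher level binds tighter
'%' has higher precedence than '&&'


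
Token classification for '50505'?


Pattern: digits only
Type: INTEGER_LITERAL


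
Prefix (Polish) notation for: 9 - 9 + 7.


left-to-right (same/higher precedence on left): tree is (+ (- 9 9) 7)
Prefix: + - 9 9 7


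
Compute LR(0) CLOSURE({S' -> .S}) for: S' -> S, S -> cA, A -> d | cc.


Start: S' -> .S
For each item with dot before a nonterminal B, add B -> .γ for every B-production
Closure: [S' -> .S, S -> .cA]


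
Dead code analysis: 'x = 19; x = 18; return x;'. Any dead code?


first assignment to x is overwritten before any read
Dead: 'x = 19'


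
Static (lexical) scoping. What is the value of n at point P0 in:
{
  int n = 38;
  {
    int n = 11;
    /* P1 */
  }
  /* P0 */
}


n declared in the same block as P0
n = 38


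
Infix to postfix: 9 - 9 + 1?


Left to right (same or higher precedence on left)
Postfix: 9 9 - 1 +


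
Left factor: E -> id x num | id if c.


Common prefix: 'id'
Factored: E -> id E', E' -> x num | if c


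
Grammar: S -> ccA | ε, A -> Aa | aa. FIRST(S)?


Per alternative of S: FIRST(ccA) = {c}; FIRST(ε) = {ε}
FIRST(S) = {c, ε}


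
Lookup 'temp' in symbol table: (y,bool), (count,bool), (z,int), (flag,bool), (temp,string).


Lookup 'temp' → type string


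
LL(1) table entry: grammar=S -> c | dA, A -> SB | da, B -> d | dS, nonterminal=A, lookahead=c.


For [A, c]: 'c' ∈ FIRST(SB)
Entry: A -> SB


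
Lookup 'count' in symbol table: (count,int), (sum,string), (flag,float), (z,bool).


Lookup 'count' → type int


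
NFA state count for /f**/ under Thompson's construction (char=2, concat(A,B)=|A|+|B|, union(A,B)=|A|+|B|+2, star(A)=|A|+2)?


Syntax tree has 1 char leaf(s), 0 union(s), 2 star(s)
chars contribute 1×2 = 2; each union adds +2; each star adds +2
Total: 2 + 0 + 4 = 6 states


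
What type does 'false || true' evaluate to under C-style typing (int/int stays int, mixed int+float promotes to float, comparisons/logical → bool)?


Operand types: bool || bool
Rule: logical operators take bool operands and yield bool
Result type: bool


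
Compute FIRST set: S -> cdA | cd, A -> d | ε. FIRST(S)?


Per alternative of S: FIRST(cdA) = {c}; FIRST(cd) = {c}
FIRST(S) = {c}


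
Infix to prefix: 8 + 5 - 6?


left-to-right (same/higher precedence on left): tree is (- (+ 8 5) 6)
Prefix: - + 8 5 6


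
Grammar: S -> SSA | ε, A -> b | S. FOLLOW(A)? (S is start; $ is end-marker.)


$ ∈ FOLLOW(S). For each A -> αBβ: add FIRST(β)\{ε} to FOLLOW(B); if β nullable, add FOLLOW(A).
FOLLOW(A) = {$, b}


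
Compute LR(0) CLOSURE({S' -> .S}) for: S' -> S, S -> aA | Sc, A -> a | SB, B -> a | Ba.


Start: S' -> .S
For each item with dot before a nonterminal B, add B -> .γ for every B-production
Closure: [S' -> .S, S -> .aA, S -> .Sc]


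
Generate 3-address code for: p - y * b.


Break into single-operator statements:
t1 = y * b
t2 = p - t1


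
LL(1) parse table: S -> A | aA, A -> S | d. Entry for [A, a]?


For [A, a]: 'a' ∈ FIRST(S)
Entry: A -> S


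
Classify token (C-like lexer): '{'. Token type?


Pattern: delimiter/punctuation
Type: PUNCTUATION


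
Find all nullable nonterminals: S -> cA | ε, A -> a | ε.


A nonterminal is nullable iff some alternative derives ε (directly, or every symbol in it is nullable)
Nullable: {A, S}


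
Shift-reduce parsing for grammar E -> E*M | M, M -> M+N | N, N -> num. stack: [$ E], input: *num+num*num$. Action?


shift '*' to continue E -> E*M
Action: shift


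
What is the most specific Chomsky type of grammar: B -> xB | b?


Right-linear: every RHS is a terminal or a terminal followed by one nonterminal
Classification: Type 3 (Regular)


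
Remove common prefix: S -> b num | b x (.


Common prefix: 'b'
Factored: S -> b S', S' -> num | x (


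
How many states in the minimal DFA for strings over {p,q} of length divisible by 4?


Track length mod 4: states 0..3, accept at 0
Minimal DFA: 4 states


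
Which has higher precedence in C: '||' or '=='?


'==' is equality (level 6); '||' is logical OR (level 1)
Higher level binds tighter
'==' has higher precedence than '||'


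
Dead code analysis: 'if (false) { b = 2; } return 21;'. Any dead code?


condition is constant false, so the whole block is unreachable
Dead: 'if (false) { b = 2; }'


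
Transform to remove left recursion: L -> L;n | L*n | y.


Left-recursive alternatives: L;n, L*n; non-recursive: y
Introduce L': L -> yL', L' -> ;nL' | *nL' | ε


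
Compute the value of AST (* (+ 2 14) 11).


Evaluate inner: (+ 2 14) = 16
Evaluate root: (* 16 11) = 176
Result: 176


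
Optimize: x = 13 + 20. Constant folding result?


13 + 20 = 33 at compile time
Optimized: x = 33


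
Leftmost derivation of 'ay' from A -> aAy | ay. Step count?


Derivation: A => ay
Steps: 1


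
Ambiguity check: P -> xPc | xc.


balanced x^n…c^n: each string has a unique parse
Unambiguous


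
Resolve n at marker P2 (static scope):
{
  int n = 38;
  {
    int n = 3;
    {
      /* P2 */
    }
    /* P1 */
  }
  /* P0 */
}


P2's block does not declare n; resolves to the enclosing declaration at depth 1
n = 3


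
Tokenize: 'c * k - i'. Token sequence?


Scan left to right, longest-match per lexeme
Tokens: ID(c), OP(*), ID(k), OP(-), ID(i)


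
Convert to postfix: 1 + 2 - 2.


Left to right (same or higher precedence on left)
Postfix: 1 2 + 2 -


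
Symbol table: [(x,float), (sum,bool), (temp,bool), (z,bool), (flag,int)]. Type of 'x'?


Lookup 'x' → type float


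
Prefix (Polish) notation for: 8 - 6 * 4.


'*' binds tighter: tree is (- 8 (* 6 4))
Prefix: - 8 * 6 4


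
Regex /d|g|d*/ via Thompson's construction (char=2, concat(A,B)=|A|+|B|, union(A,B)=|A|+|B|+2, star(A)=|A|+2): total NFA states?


Syntax tree has 3 char leaf(s), 2 union(s), 1 star(s)
chars contribute 3×2 = 6; each union adds +2; each star adds +2
Total: 6 + 4 + 2 = 12 states


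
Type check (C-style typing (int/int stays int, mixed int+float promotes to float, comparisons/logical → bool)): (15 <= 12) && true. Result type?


Operand types: bool && bool
Rule: logical operators take bool operands and yield bool
Result type: bool


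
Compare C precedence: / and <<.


'/' is multiplicative (level 10); '<<' is shift (level 8)
Higher level binds tighter
'/' has higher precedence than '<<'


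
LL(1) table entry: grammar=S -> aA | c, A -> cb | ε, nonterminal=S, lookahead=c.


For [S, c]: 'c' ∈ FIRST(c)
Entry: S -> c


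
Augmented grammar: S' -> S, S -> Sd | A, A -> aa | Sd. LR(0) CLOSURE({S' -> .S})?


Start: S' -> .S
For each item with dot before a nonterminal B, add B -> .γ for every B-production
Closure: [S' -> .S, S -> .Sd, S -> .A, A -> .aa, A -> .Sd]


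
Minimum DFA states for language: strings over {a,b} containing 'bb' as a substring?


KMP-style automaton: 2 progress states + 1 absorbing accept = 3
Minimal DFA: 3 states


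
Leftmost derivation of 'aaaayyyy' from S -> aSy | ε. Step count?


Derivation: S => aSy => aaSyy => aaaSyyy => aaaaSyyyy => aaaayyyy
Steps: 5


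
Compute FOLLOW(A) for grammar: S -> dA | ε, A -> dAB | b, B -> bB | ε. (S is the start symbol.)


$ ∈ FOLLOW(S). For each A -> αBβ: add FIRST(β)\{ε} to FOLLOW(B); if β nullable, add FOLLOW(A).
FOLLOW(A) = {$, b}


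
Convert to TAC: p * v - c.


Break into single-operator statements:
t1 = p * v
t2 = t1 - c


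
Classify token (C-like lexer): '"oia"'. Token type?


Pattern: double-quoted sequence
Type: STRING_LITERAL


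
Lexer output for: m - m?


Scan left to right, longest-match per lexeme
Tokens: ID(m), OP(-), ID(m)


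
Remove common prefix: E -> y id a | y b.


Common prefix: 'y'
Factored: E -> y E', E' -> id a | b


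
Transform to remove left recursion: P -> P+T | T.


Left-recursive alternatives: P+T; non-recursive: T
Introduce P': P -> TP', P' -> +TP' | ε


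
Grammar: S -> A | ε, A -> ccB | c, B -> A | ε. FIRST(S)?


Per alternative of S: FIRST(A) = {c}; FIRST(ε) = {ε}
FIRST(S) = {c, ε}


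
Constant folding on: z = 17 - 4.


17 - 4 = 13 at compile time
Optimized: z = 13


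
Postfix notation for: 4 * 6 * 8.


Left to right (same or higher precedence on left)
Postfix: 4 6 * 8 *


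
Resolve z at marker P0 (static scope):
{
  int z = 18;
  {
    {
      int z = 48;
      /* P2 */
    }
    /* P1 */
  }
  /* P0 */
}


z declared in the same block as P0
z = 18


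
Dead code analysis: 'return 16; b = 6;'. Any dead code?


statement follows a return and is unreachable
Dead: 'b = 6'


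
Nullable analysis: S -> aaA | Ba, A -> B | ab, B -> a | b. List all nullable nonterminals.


A nonterminal is nullable iff some alternative derives ε (directly, or every symbol in it is nullable)
Nullable: {}


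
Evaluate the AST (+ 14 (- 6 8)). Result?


Evaluate inner: (- 6 8) = -2
Evaluate root: (+ 14 -2) = 12
Result: 12


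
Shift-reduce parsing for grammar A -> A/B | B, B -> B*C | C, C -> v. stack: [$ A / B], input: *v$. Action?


'*' can extend B; shift to build B -> B*C
Action: shift


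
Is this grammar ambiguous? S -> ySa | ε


balanced y^n…a^n: each string has a unique parse
Unambiguous


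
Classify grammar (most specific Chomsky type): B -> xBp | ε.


Single nonterminal LHS, but x^n p^n is not regular
Classification: Type 2 (Context-Free)


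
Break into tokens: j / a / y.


Scan left to right, longest-match per lexeme
Tokens: ID(j), OP(/), ID(a), OP(/), ID(y)


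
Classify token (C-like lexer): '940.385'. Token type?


Pattern: digits with a decimal point
Type: FLOAT_LITERAL


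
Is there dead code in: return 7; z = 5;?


statement follows a return and is unreachable
Dead: 'z = 5'


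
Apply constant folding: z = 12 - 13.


12 - 13 = -1 at compile time
Optimized: z = -1


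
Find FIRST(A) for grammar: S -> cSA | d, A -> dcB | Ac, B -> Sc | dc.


Per alternative of A: FIRST(dcB) = {d}; FIRST(Ac) = {d}
FIRST(A) = {d}


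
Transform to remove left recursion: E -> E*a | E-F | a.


Left-recursive alternatives: E*a, E-F; non-recursive: a
Introduce E': E -> aE', E' -> *aE' | -FE' | ε


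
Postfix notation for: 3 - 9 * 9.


* has higher precedence, evaluate 9*9 first
Postfix: 3 9 9 * -


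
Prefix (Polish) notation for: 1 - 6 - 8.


left-to-right (same/higher precedence on left): tree is (- (- 1 6) 8)
Prefix: - - 1 6 8


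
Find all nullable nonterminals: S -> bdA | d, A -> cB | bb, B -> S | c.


A nonterminal is nullable iff some alternative derives ε (directly, or every symbol in it is nullable)
Nullable: {}


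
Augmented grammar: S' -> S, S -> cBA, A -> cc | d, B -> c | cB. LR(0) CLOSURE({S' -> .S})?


Start: S' -> .S
For each item with dot before a nonterminal B, add B -> .γ for every B-production
Closure: [S' -> .S, S -> .cBA]


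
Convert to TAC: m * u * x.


Break into single-operator statements:
t1 = m * u
t2 = t1 * x


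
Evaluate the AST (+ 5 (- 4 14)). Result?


Evaluate inner: (- 4 14) = -10
Evaluate root: (+ 5 -10) = -5
Result: -5


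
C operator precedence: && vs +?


'+' is additive (level 9); '&&' is logical AND (level 2)
Higher level binds tighter
'+' has higher precedence than '&&'


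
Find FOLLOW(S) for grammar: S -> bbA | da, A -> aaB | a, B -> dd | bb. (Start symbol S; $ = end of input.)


$ ∈ FOLLOW(S). For each A -> αBβ: add FIRST(β)\{ε} to FOLLOW(B); if β nullable, add FOLLOW(A).
FOLLOW(S) = {$}


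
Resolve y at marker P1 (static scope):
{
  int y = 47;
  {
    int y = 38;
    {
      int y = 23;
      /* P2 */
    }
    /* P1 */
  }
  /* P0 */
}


y declared in the same block as P1
y = 38


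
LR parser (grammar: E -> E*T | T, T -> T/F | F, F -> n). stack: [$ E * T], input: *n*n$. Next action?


handle 'E*T' on top; lookahead ∈ FOLLOW(E) = {*, $}
Action: reduce (E -> E*T)


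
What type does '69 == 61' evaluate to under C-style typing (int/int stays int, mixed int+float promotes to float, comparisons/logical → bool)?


Operand types: int == int
Rule: comparison yields bool
Result type: bool


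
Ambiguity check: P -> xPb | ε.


balanced x^n…b^n: each string has a unique parse
Unambiguous


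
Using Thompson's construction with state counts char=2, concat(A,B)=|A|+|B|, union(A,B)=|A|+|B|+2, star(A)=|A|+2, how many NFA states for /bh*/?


Syntax tree has 2 char leaf(s), 0 union(s), 1 star(s)
chars contribute 2×2 = 4; each union adds +2; each star adds +2
Total: 4 + 0 + 2 = 6 states


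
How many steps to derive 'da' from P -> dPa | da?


Derivation: P => da
Steps: 1


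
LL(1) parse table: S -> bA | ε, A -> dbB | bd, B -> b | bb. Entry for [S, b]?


For [S, b]: 'b' ∈ FIRST(bA)
Entry: S -> bA


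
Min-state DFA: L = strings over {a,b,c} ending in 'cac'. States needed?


Track the longest suffix of input matching a prefix of 'cac': 4 classes (prefixes of length 0..3)
Minimal DFA: 4 states


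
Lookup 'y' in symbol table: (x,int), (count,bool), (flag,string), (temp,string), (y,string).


Lookup 'y' → type string


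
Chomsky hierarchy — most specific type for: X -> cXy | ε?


Single nonterminal LHS, but c^n y^n is not regular
Classification: Type 2 (Context-Free)


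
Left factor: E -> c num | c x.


Common prefix: 'c'
Factored: E -> c E', E' -> num | x


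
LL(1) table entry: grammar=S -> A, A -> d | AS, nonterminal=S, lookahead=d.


For [S, d]: 'd' ∈ FIRST(A)
Entry: S -> A


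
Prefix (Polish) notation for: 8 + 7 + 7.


left-to-right (same/higher precedence on left): tree is (+ (+ 8 7) 7)
Prefix: + + 8 7 7


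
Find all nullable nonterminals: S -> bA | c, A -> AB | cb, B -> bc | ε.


A nonterminal is nullable iff some alternative derives ε (directly, or every symbol in it is nullable)
Nullable: {B}


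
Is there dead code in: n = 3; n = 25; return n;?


first assignment to n is overwritten before any read
Dead: 'n = 3'


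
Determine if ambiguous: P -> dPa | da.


balanced d^n…a^n: each string has a unique parse
Unambiguous


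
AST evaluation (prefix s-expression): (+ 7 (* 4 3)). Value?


Evaluate inner: (* 4 3) = 12
Evaluate root: (+ 7 12) = 19
Result: 19


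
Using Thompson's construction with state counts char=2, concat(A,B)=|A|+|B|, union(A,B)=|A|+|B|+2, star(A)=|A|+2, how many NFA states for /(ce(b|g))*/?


Syntax tree has 4 char leaf(s), 1 union(s), 1 star(s)
chars contribute 4×2 = 8; each union adds +2; each star adds +2
Total: 8 + 2 + 2 = 12 states


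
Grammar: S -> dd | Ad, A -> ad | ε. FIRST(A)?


Per alternative of A: FIRST(ad) = {a}; FIRST(ε) = {ε}
FIRST(A) = {a, ε}


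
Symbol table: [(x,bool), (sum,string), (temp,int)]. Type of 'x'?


Lookup 'x' → type bool


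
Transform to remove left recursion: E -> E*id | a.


Left-recursive alternatives: E*id; non-recursive: a
Introduce E': E -> aE', E' -> *idE' | ε


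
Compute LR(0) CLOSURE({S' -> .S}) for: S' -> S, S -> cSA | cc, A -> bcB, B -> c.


Start: S' -> .S
For each item with dot before a nonterminal B, add B -> .γ for every B-production
Closure: [S' -> .S, S -> .cSA, S -> .cc]


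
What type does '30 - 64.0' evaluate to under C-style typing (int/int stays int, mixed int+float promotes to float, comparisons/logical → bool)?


Operand types: int - float
Rule: mixed int/float promotes to float; int/int stays int
Result type: float


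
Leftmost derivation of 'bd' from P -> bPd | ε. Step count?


Derivation: P => bPd => bd
Steps: 2


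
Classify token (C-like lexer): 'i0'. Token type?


Pattern: letter/underscore followed by alphanumerics, not a keyword
Type: IDENTIFIER


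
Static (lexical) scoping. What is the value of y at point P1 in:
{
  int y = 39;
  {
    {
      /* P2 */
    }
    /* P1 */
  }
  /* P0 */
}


P1's block does not declare y; resolves to the enclosing declaration at depth 0
y = 39


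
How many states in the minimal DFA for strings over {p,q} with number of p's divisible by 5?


Track (count of p) mod 5: states 0..4, accept at 0
Minimal DFA: 5 states


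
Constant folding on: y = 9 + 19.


9 + 19 = 28 at compile time
Optimized: y = 28


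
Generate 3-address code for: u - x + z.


Break into single-operator statements:
t1 = u - x
t2 = t1 + z


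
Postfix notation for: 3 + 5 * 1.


* has higher precedence, evaluate 5*1 first
Postfix: 3 5 1 * +


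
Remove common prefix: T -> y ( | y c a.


Common prefix: 'y'
Factored: T -> y T', T' -> ( | c a


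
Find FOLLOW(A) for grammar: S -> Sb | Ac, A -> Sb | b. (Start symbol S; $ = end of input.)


$ ∈ FOLLOW(S). For each A -> αBβ: add FIRST(β)\{ε} to FOLLOW(B); if β nullable, add FOLLOW(A).
FOLLOW(A) = {c}


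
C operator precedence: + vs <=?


'+' is additive (level 9); '<=' is relational (level 7)
Higher level binds tighter
'+' has higher precedence than '<='


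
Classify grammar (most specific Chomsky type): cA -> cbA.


LHS has context (more than one symbol) and |LHS| ≤ |RHS|
Classification: Type 1 (Context-Sensitive)


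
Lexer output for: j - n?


Scan left to right, longest-match per lexeme
Tokens: ID(j), OP(-), ID(n)


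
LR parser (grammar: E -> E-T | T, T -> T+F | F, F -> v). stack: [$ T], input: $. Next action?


lookahead ∉ {+} so T won't extend; reduce E -> T
Action: reduce (E -> T)


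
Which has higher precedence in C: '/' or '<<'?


'/' is multiplicative (level 10); '<<' is shift (level 8)
Higher level binds tighter
'/' has higher precedence than '<<'


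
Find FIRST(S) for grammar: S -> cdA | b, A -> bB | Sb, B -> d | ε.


Per alternative of S: FIRST(cdA) = {c}; FIRST(b) = {b}
FIRST(S) = {b, c}


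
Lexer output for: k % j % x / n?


Scan left to right, longest-match per lexeme
Tokens: ID(k), OP(%), ID(j), OP(%), ID(x), OP(/), ID(n)


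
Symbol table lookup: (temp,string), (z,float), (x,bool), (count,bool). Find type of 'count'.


Lookup 'count' → type bool


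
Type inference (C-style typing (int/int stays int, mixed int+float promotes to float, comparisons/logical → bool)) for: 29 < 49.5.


Operand types: int < float
Rule: comparison yields bool
Result type: bool
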